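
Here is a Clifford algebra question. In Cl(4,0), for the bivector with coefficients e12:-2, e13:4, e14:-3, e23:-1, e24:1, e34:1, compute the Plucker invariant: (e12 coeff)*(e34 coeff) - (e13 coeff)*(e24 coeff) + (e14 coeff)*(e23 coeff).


Plucker relation: af - be + cd
a*f = (-2)*1 = -2
b*e = 4*1 = 4
c*d = (-3)*(-1) = 3
af - be + cd = -2 - 4 + 3
= -3


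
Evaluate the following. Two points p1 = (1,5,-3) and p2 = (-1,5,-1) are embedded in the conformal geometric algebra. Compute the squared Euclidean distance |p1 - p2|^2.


p1 - p2 = (2, 0, -2)
|p1 - p2|^2 = 2^2 + 0^2 + (-2)^2
= 4 + 0 + 4
= 8


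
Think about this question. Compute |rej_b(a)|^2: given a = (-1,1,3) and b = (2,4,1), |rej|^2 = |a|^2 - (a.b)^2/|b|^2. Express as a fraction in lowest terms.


|a|^2 = (-1)^2 + 1^2 + 3^2 = 11
|b|^2 = 2^2 + 4^2 + 1^2 = 21
a . b = (-1)*2 + 1*4 + 3*1 = 5
(a.b)^2 = 5^2 = 25
|rej|^2 = 11 - 25/21
= (231 - 25)/21
= 206/21
In lowest terms: 206/21


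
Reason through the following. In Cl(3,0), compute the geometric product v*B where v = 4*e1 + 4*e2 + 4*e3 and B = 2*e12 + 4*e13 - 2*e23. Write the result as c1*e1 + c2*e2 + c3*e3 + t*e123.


vB has grade-1 (vector) and grade-3 (trivector) parts: vB = (v _| B) + (v ^ B).
Vector part <vB>_1:
  e1: -v2*b12 - v3*b13 = -(4)*(2) - (4)*(4) = -24
  e2: v1*b12 - v3*b23 = (4)*(2) - (4)*(-2) = 16
  e3: v1*b13 + v2*b23 = (4)*(4) + (4)*(-2) = 8
Trivector part <vB>_3:
  e123: v1*b23 - v2*b13 + v3*b12 = (4)*(-2) - (4)*(4) + (4)*(2) = -16
vB = -24*e1 + 16*e2 + 8*e3 - 16*e123


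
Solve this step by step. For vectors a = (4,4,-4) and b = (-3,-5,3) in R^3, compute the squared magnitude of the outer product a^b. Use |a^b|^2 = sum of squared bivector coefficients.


a wedge b = (a1*b2 - a2*b1)*e12 + (a1*b3 - a3*b1)*e13 + (a2*b3 - a3*b2)*e23
e12 coeff: 4*(-5) - 4*(-3) = -20 - (-12) = -8
e13 coeff: 4*3 - (-4)*(-3) = 12 - 12 = 0
e23 coeff: 4*3 - (-4)*(-5) = 12 - 20 = -8
|a wedge b|^2 = (-8)^2 + 0^2 + (-8)^2
= 64 + 0 + 64
= 128


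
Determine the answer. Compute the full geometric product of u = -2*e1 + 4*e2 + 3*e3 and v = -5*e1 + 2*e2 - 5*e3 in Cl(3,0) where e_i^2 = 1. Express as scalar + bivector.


In Cl(3,0): e_i^2 = 1, e_ie_j = -e_je_i for i != j.
Scalar part = u . v = (-2)*(-5) + 4*2 + 3*(-5)
= 10 + 8 + (-15) = 3
e12 coeff = (-2)*2 - 4*(-5) = -4 - (-20) = 16
e13 coeff = (-2)*(-5) - 3*(-5) = 10 - (-15) = 25
e23 coeff = 4*(-5) - 3*2 = -20 - 6 = -26
uv = 3 + 16*e12 + 25*e13 - 26*e23


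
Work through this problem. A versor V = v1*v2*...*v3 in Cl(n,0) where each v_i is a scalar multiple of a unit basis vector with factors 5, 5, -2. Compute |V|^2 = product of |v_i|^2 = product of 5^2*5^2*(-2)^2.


Each vector v_i has |v_i|^2 = s_i^2
Squared scales: 5^2 = 25, 5^2 = 25, (-2)^2 = 4
|V|^2 = 25 * 25 * 4
= 2500


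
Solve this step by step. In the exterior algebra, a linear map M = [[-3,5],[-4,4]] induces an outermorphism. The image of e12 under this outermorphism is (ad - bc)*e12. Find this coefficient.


The outermorphism of a linear map f sends e1^e2 to f(e1)^f(e2).
f(e1) = -3*e1 - 4*e2
f(e2) = 5*e1 + 4*e2
f(e1) ^ f(e2) = (-3*e1 - 4*e2) ^ (5*e1 + 4*e2)
= (-3)*4*e12 + (-4)*5*e21
= (-12 - (-20))*e12
= 8*e12
Coefficient = 8


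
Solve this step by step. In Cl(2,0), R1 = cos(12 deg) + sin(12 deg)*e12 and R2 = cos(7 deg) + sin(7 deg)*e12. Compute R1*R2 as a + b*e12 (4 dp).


Same-plane rotors commute and their half-angles add:
R1*R2 = cos(a1 + a2) + sin(a1 + a2)*e12.
a1 + a2 = 12 + 7 = 19 deg
cos(19 deg) = 0.9455
sin(19 deg) = 0.3256
R1*R2 = 0.9455 + 0.3256*e12


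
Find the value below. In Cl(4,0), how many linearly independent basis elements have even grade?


Even subalgebra dimension = 2^(n-1)
n = 4 + 0 = 4
2^(4 - 1) = 2^3 = 8
Verification: sum of C(4,k) for even k = 1 + 6 + 1 = 8
Result = 8


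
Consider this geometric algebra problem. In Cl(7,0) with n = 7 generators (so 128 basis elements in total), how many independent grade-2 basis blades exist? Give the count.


Number of grade-k basis blades in Cl(p,q) with n = p + q is C(n, k).
n = 7 + 0 = 7
C(7, 2) = 7! / (2! * 5!)
= 5040 / (2 * 120)
= 21


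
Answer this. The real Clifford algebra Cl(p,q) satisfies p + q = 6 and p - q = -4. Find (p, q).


We need p + q = 6 and p - q = -4.
Adding: 2p = 6 + (-4) = 2, so p = 1.
Then q = 6 - 1 = 5.
(p, q) = (1, 5)


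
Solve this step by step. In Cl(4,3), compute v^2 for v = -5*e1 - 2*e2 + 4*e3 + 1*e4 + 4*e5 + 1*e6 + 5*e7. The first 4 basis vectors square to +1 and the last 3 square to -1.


v^2 = sum of c_i^2 * e_i^2
Positive signature terms (e_i^2 = +1): (-5)^2 + (-2)^2 + 4^2 + 1^2 = 46
Negative signature terms (e_j^2 = -1): 4^2 + 1^2 + 5^2 = 42
v^2 = 46 - 42 = 4


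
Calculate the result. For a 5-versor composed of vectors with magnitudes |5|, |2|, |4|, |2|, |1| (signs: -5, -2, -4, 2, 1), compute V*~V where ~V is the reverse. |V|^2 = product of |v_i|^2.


Each vector v_i has |v_i|^2 = s_i^2
Squared scales: (-5)^2 = 25, (-2)^2 = 4, (-4)^2 = 16, 2^2 = 4, 1^2 = 1
|V|^2 = 25 * 4 * 16 * 4 * 1
= 6400


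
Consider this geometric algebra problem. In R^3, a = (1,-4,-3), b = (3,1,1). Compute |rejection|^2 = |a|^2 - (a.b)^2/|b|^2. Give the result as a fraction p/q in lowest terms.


|a|^2 = 1^2 + (-4)^2 + (-3)^2 = 26
|b|^2 = 3^2 + 1^2 + 1^2 = 11
a . b = 1*3 + (-4)*1 + (-3)*1 = -4
(a.b)^2 = (-4)^2 = 16
|rej|^2 = 26 - 16/11
= (286 - 16)/11
= 270/11
In lowest terms: 270/11


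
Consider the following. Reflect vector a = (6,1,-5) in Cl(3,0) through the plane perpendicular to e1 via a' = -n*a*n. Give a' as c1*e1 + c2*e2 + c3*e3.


Reflection formula: a' = -n*a*n, with n = e1 (unit vector, n^2 = 1).
For reflection through hyperplane perp to e1:
The component along e1 flips sign, others stay.
a = (6, 1, -5)
a' = (-6, 1, -5)
a' = -6*e1 + 1*e2 - 5*e3


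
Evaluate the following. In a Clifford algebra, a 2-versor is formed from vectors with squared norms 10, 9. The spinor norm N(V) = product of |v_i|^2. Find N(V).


Spinor norm N(V) = |v1|^2 * |v2|^2 * ... * |v2|^2
= 10 * 9
Running product: 10, 90
N(V) = 90


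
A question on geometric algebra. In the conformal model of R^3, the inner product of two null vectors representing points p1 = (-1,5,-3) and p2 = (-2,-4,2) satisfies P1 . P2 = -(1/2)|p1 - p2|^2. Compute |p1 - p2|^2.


p1 - p2 = (1, 9, -5)
|p1 - p2|^2 = 1^2 + 9^2 + (-5)^2
= 1 + 81 + 25
= 107


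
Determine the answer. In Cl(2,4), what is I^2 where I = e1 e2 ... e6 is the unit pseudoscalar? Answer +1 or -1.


The pseudoscalar I = e1...e_n (product of all n generators) of Cl(p,q) satisfies I^2 = (-1)^(q + n(n-1)/2).
p = 2, q = 4, n = p + q = 6
n(n-1)/2 = 6 * 5 / 2 = 15
Exponent = q + n(n-1)/2 = 4 + 15 = 19
I^2 = (-1)^19 = -1


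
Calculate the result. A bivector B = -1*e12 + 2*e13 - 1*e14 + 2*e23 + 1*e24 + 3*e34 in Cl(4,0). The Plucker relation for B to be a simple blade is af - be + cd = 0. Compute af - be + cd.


Plucker relation: af - be + cd
a*f = (-1)*3 = -3
b*e = 2*1 = 2
c*d = (-1)*2 = -2
af - be + cd = -3 - 2 + (-2)
= -7


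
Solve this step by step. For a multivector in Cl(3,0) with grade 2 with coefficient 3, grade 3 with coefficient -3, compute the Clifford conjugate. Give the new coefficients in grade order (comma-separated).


Clifford conjugate sign for grade k: (-1)^(k(k+1)/2)
Grade 2: (-1)^(2*3/2) = (-1)^3 = -1, coeff 3 -> -3
Grade 3: (-1)^(3*4/2) = (-1)^6 = 1, coeff -3 -> -3
Conjugated coefficients: -3, -3


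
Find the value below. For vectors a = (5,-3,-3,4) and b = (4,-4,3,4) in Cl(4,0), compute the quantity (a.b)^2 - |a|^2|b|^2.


a . b = 5*4 + (-3)*(-4) + (-3)*3 + 4*4
= 20 + 12 + (-9) + 16 = 39
|a|^2 = 5^2 + (-3)^2 + (-3)^2 + 4^2 = 59
|b|^2 = 4^2 + (-4)^2 + 3^2 + 4^2 = 57
(a.b)^2 = 39^2 = 1521
|a|^2 * |b|^2 = 59 * 57 = 3363
Result = 1521 - 3363 = -1842


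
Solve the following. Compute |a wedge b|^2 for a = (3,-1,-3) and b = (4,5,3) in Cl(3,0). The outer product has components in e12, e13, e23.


a wedge b = (a1*b2 - a2*b1)*e12 + (a1*b3 - a3*b1)*e13 + (a2*b3 - a3*b2)*e23
e12 coeff: 3*5 - (-1)*4 = 15 - (-4) = 19
e13 coeff: 3*3 - (-3)*4 = 9 - (-12) = 21
e23 coeff: (-1)*3 - (-3)*5 = -3 - (-15) = 12
|a wedge b|^2 = 19^2 + 21^2 + 12^2
= 361 + 441 + 144
= 946


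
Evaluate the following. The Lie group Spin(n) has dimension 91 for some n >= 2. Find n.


dim Spin(n) = dim so(n) = n(n-1)/2.
Solve n(n-1)/2 = 91, i.e. n^2 - n - 182 = 0.
Discriminant = 1 + 8*91 = 729
n = (1 + sqrt(729))/2 = (1 + 27)/2 = 14


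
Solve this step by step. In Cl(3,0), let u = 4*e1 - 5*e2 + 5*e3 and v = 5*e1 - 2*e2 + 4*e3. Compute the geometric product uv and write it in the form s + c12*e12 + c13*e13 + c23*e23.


In Cl(3,0): e_i^2 = 1, e_ie_j = -e_je_i for i != j.
Scalar part = u . v = 4*5 + (-5)*(-2) + 5*4
= 20 + 10 + 20 = 50
e12 coeff = 4*(-2) - (-5)*5 = -8 - (-25) = 17
e13 coeff = 4*4 - 5*5 = 16 - 25 = -9
e23 coeff = (-5)*4 - 5*(-2) = -20 - (-10) = -10
uv = 50 + 17*e12 - 9*e13 - 10*e23


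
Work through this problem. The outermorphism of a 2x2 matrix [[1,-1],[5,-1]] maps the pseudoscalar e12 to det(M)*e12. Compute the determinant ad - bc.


The outermorphism of a linear map f sends e1^e2 to f(e1)^f(e2).
f(e1) = 1*e1 + 5*e2
f(e2) = -1*e1 - 1*e2
f(e1) ^ f(e2) = (1*e1 + 5*e2) ^ (-1*e1 - 1*e2)
= 1*(-1)*e12 + 5*(-1)*e21
= (-1 - (-5))*e12
= 4*e12
Coefficient = 4


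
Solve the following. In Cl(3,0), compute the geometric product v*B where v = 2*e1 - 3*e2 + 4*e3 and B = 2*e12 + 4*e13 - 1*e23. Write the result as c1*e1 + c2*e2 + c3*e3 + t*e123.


vB has grade-1 (vector) and grade-3 (trivector) parts: vB = (v _| B) + (v ^ B).
Vector part <vB>_1:
  e1: -v2*b12 - v3*b13 = -(-3)*(2) - (4)*(4) = -10
  e2: v1*b12 - v3*b23 = (2)*(2) - (4)*(-1) = 8
  e3: v1*b13 + v2*b23 = (2)*(4) + (-3)*(-1) = 11
Trivector part <vB>_3:
  e123: v1*b23 - v2*b13 + v3*b12 = (2)*(-1) - (-3)*(4) + (4)*(2) = 18
vB = -10*e1 + 8*e2 + 11*e3 + 18*e123


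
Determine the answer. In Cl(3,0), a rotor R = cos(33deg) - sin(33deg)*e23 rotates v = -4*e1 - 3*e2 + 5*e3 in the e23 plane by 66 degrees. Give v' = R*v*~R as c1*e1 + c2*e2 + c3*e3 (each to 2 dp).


Rotor R = cos(33deg) - sin(33deg)*e23
Rotation angle theta = 2 * 33 = 66 degrees in the e23 plane (e2 -> e3).
The component perpendicular to the plane (e1) is invariant: v'_1 = v1 = -4.00
cos(66deg) = 0.4067, sin(66deg) = 0.9135
v'_2 = v2*cos(theta) - v3*sin(theta) = -3*0.4067 - 5*0.9135 = -5.79
v'_3 = v2*sin(theta) + v3*cos(theta) = -3*0.9135 + 5*0.4067 = -0.71
v' = -4.00*e1 - 5.79*e2 - 0.71*e3


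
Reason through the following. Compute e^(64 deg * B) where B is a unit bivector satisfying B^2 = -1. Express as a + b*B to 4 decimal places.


For a unit bivector B with B^2 = -1, the exponential series gives
e^(theta*B) = cos(theta) + sin(theta)*B (the GA analogue of Euler's formula).
theta = 64 degrees = 1.117011 rad
cos(64 deg) = 0.4384
sin(64 deg) = 0.8988
exp(theta*B) = 0.4384 + 0.8988*B


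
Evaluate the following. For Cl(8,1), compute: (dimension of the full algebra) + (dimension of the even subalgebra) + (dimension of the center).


n = 8 + 1 = 9
Total dim = 2^9 = 512
Even subalgebra dim = 2^8 = 256
n is odd, so center dim = 2
Sum = 512 + 256 + 2 = 770


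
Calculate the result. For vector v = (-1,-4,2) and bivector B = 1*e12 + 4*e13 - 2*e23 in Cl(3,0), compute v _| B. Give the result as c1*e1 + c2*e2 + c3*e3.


Left contraction v _| B = <vB>_1 (grade-1 part of the geometric product vB).
Using e1_|e12 = e2, e2_|e12 = -e1, e1_|e13 = e3, e3_|e13 = -e1, e2_|e23 = e3, e3_|e23 = -e2:
e1 coeff: -v2*b12 - v3*b13 = -(-4)*(1) - (2)*(4) = -4
e2 coeff: v1*b12 - v3*b23 = (-1)*(1) - (2)*(-2) = 3
e3 coeff: v1*b13 + v2*b23 = (-1)*(4) + (-4)*(-2) = 4
v _| B = -4*e1 + 3*e2 + 4*e3


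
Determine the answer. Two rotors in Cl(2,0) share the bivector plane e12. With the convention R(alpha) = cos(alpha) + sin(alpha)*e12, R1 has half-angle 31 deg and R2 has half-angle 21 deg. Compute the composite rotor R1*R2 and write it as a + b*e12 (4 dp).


Same-plane rotors commute and their half-angles add:
R1*R2 = cos(a1 + a2) + sin(a1 + a2)*e12.
a1 + a2 = 31 + 21 = 52 deg
cos(52 deg) = 0.6157
sin(52 deg) = 0.7880
R1*R2 = 0.6157 + 0.7880*e12


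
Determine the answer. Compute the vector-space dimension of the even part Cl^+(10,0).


Even subalgebra dimension = 2^(n-1)
n = 10 + 0 = 10
2^(10 - 1) = 2^9 = 512
Verification: sum of C(10,k) for even k = 1 + 45 + 210 + 210 + 45 + 1 = 512
Result = 512


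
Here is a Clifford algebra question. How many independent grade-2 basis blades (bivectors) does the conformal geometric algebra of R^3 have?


The conformal model of R^3 uses Cl(4,1) with m = 3 + 2 = 5 generators.
Number of grade-2 blades = C(m, 2) = C(5, 2)
= 5*4/2 = 10


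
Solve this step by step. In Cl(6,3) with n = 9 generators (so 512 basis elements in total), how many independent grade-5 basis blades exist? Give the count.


Number of grade-k basis blades in Cl(p,q) with n = p + q is C(n, k).
n = 6 + 3 = 9
C(9, 5) = 9! / (5! * 4!)
= 362880 / (120 * 24)
= 126


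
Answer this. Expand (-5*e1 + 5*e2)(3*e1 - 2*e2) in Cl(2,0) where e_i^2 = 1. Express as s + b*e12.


Expand: (-5*e1 + 5*e2)(3*e1 - 2*e2)
= (-5)*3*e1e1 + (-5)*(-2)*e1e2 + 5*3*e2e1 + 5*(-2)*e2e2
Using e1^2 = e2^2 = 1, e2e1 = -e1e2:
Scalar part s = (-5)*3 + 5*(-2) = -15 + (-10) = -25
Bivector part b = (-5)*(-2) - 5*3 = 10 - 15 = -5
uv = -25 - 5*e12


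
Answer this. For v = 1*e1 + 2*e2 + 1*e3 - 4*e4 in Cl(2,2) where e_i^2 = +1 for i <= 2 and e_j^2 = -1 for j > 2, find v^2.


v^2 = sum of c_i^2 * e_i^2
Positive signature terms (e_i^2 = +1): 1^2 + 2^2 = 5
Negative signature terms (e_j^2 = -1): 1^2 + (-4)^2 = 17
v^2 = 5 - 17 = -12


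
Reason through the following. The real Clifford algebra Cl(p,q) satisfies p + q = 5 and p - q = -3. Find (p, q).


We need p + q = 5 and p - q = -3.
Adding: 2p = 5 + (-3) = 2, so p = 1.
Then q = 5 - 1 = 4.
(p, q) = (1, 4)


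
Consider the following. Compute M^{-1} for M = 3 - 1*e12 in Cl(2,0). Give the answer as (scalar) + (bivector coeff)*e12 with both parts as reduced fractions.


M = 3 - 1*e12, where e12^2 = -1.
Since M commutes with its reverse ~M = a - b*e12, M * ~M = a^2 - b^2*e12^2 = a^2 + b^2.
So M^{-1} = ~M / (a^2 + b^2) = (a - b*e12)/(a^2 + b^2).
a^2 + b^2 = 9 + 1 = 10
Scalar part = 3/10 = 3/10
Bivector coeff = 1/10 = 1/10
M^{-1} = 3/10 + 1/10*e12


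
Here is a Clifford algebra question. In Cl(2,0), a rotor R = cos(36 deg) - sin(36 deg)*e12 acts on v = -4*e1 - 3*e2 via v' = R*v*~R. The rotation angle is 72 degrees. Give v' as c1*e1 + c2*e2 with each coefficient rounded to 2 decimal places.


Rotor R = cos(36deg) - sin(36deg)*e12
Rotation angle theta = 2 * 36 = 72 degrees
v' = R*v*~R rotates v by theta.
cos(72deg) = 0.3090, sin(72deg) = 0.9511
v'_1 = -4*cos(72deg) - (-3)*sin(72deg)
= -4*0.3090 - (-3)*0.9511
= 1.62
v'_2 = -4*sin(72deg) + (-3)*cos(72deg)
= -4*0.9511 + (-3)*0.3090
= -4.73
v' = 1.62*e1 - 4.73*e2


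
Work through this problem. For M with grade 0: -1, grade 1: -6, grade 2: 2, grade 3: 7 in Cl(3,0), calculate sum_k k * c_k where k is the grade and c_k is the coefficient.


Grade-weighted sum = sum of grade_k * coefficient_k
0*(-1) = 0
1*(-6) = -6
2*2 = 4
3*7 = 21
Total = 0 + (-6) + 4 + 21 = 19


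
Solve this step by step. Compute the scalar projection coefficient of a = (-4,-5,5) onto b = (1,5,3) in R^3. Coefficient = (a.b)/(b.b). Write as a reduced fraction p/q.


Projection coefficient = (a . b) / (b . b)
a . b = (-4)*1 + (-5)*5 + 5*3
= -4 + (-25) + 15 = -14
b . b = 1^2 + 5^2 + 3^2
= 1 + 25 + 9 = 35
Coefficient = -14/35
In lowest terms: -2/5


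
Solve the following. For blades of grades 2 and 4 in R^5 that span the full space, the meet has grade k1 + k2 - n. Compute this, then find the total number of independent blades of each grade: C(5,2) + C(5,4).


Meet grade = grade(A) + grade(B) - n
= 2 + 4 - 5 = 1
C(5,2) = 10
C(5,4) = 5
dim_A + dim_B = 10 + 5 = 15


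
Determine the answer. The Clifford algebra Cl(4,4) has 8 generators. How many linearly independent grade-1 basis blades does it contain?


Number of grade-k basis blades in Cl(p,q) with n = p + q is C(n, k).
n = 4 + 4 = 8
C(8, 1) = 8! / (1! * 7!)
= 40320 / (1 * 5040)
= 8


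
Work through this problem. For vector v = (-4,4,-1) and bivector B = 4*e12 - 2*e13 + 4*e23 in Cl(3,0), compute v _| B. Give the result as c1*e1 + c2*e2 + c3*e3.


Left contraction v _| B = <vB>_1 (grade-1 part of the geometric product vB).
Using e1_|e12 = e2, e2_|e12 = -e1, e1_|e13 = e3, e3_|e13 = -e1, e2_|e23 = e3, e3_|e23 = -e2:
e1 coeff: -v2*b12 - v3*b13 = -(4)*(4) - (-1)*(-2) = -18
e2 coeff: v1*b12 - v3*b23 = (-4)*(4) - (-1)*(4) = -12
e3 coeff: v1*b13 + v2*b23 = (-4)*(-2) + (4)*(4) = 24
v _| B = -18*e1 - 12*e2 + 24*e3


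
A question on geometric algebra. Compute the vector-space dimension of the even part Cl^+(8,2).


Even subalgebra dimension = 2^(n-1)
n = 8 + 2 = 10
2^(10 - 1) = 2^9 = 512
Verification: sum of C(10,k) for even k = 1 + 45 + 210 + 210 + 45 + 1 = 512
Result = 512


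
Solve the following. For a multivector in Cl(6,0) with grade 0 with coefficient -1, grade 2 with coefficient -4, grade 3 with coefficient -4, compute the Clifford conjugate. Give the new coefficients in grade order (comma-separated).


Clifford conjugate sign for grade k: (-1)^(k(k+1)/2)
Grade 0: (-1)^(0*1/2) = (-1)^0 = 1, coeff -1 -> -1
Grade 2: (-1)^(2*3/2) = (-1)^3 = -1, coeff -4 -> 4
Grade 3: (-1)^(3*4/2) = (-1)^6 = 1, coeff -4 -> -4
Conjugated coefficients: -1, 4, -4


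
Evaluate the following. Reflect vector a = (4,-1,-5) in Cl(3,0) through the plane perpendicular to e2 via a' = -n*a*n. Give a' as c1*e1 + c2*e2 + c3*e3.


Reflection formula: a' = -n*a*n, with n = e2 (unit vector, n^2 = 1).
For reflection through hyperplane perp to e2:
The component along e2 flips sign, others stay.
a = (4, -1, -5)
a' = (4, 1, -5)
a' = 4*e1 + 1*e2 - 5*e3


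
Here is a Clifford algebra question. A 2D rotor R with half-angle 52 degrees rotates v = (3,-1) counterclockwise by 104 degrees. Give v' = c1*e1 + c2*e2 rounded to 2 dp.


Rotor R = cos(52deg) - sin(52deg)*e12
Rotation angle theta = 2 * 52 = 104 degrees
v' = R*v*~R rotates v by theta.
cos(104deg) = -0.2419, sin(104deg) = 0.9703
v'_1 = 3*cos(104deg) - (-1)*sin(104deg)
= 3*(-0.2419) - (-1)*0.9703
= 0.24
v'_2 = 3*sin(104deg) + (-1)*cos(104deg)
= 3*0.9703 + (-1)*(-0.2419)
= 3.15
v' = 0.24*e1 + 3.15*e2


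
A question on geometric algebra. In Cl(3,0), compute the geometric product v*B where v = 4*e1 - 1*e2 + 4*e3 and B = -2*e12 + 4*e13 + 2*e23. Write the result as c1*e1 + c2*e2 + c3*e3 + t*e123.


vB has grade-1 (vector) and grade-3 (trivector) parts: vB = (v _| B) + (v ^ B).
Vector part <vB>_1:
  e1: -v2*b12 - v3*b13 = -(-1)*(-2) - (4)*(4) = -18
  e2: v1*b12 - v3*b23 = (4)*(-2) - (4)*(2) = -16
  e3: v1*b13 + v2*b23 = (4)*(4) + (-1)*(2) = 14
Trivector part <vB>_3:
  e123: v1*b23 - v2*b13 + v3*b12 = (4)*(2) - (-1)*(4) + (4)*(-2) = 4
vB = -18*e1 - 16*e2 + 14*e3 + 4*e123


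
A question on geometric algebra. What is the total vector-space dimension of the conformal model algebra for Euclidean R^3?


The conformal model of R^3 uses Cl(4,1): the 3 Euclidean generators plus two extra orthogonal generators e+ (e+^2 = +1) and e- (e-^2 = -1), from which the null vectors e0, einf are built.
Number of generators m = 3 + 2 = 5.
dim Cl(p,q) = 2^m = 2^5 = 32


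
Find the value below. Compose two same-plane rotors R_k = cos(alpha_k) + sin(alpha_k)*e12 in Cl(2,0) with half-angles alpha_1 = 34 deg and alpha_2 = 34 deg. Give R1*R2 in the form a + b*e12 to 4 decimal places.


Same-plane rotors commute and their half-angles add:
R1*R2 = cos(a1 + a2) + sin(a1 + a2)*e12.
a1 + a2 = 34 + 34 = 68 deg
cos(68 deg) = 0.3746
sin(68 deg) = 0.9272
R1*R2 = 0.3746 + 0.9272*e12


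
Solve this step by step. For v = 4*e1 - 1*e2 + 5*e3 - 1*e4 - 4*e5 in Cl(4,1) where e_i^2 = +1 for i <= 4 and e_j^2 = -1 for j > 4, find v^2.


v^2 = sum of c_i^2 * e_i^2
Positive signature terms (e_i^2 = +1): 4^2 + (-1)^2 + 5^2 + (-1)^2 = 43
Negative signature terms (e_j^2 = -1): (-4)^2 = 16
v^2 = 43 - 16 = 27


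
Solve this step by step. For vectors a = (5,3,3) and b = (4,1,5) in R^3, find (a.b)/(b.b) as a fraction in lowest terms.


Projection coefficient = (a . b) / (b . b)
a . b = 5*4 + 3*1 + 3*5
= 20 + 3 + 15 = 38
b . b = 4^2 + 1^2 + 5^2
= 16 + 1 + 25 = 42
Coefficient = 38/42
In lowest terms: 19/21


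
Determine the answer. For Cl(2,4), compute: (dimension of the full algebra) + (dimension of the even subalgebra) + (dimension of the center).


n = 2 + 4 = 6
Total dim = 2^6 = 64
Even subalgebra dim = 2^5 = 32
n is even, so center dim = 1
Sum = 64 + 32 + 1 = 97


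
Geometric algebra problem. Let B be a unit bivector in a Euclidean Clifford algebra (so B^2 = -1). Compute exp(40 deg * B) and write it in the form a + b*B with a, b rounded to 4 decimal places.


For a unit bivector B with B^2 = -1, the exponential series gives
e^(theta*B) = cos(theta) + sin(theta)*B (the GA analogue of Euler's formula).
theta = 40 degrees = 0.698132 rad
cos(40 deg) = 0.7660
sin(40 deg) = 0.6428
exp(theta*B) = 0.7660 + 0.6428*B


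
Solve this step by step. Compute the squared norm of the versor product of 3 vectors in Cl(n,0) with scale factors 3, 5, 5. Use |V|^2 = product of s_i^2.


Each vector v_i has |v_i|^2 = s_i^2
Squared scales: 3^2 = 9, 5^2 = 25, 5^2 = 25
|V|^2 = 9 * 25 * 25
= 5625


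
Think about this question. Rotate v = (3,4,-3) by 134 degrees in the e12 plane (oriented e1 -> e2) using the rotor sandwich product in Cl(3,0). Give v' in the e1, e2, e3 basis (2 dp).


Rotor R = cos(67deg) - sin(67deg)*e12
Rotation angle theta = 2 * 67 = 134 degrees in the e12 plane (e1 -> e2).
The component perpendicular to the plane (e3) is invariant: v'_3 = v3 = -3.00
cos(134deg) = -0.6947, sin(134deg) = 0.7193
v'_1 = v1*cos(theta) - v2*sin(theta) = 3*(-0.6947) - 4*0.7193 = -4.96
v'_2 = v1*sin(theta) + v2*cos(theta) = 3*0.7193 + 4*(-0.6947) = -0.62
v' = -4.96*e1 - 0.62*e2 - 3.00*e3


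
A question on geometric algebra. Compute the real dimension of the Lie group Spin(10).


Spin(n) double-covers SO(n); both have Lie algebra so(n) of dimension n(n-1)/2.
n = 10
n(n-1) = 10 * 9 = 90
dim Spin(10) = 90/2 = 45


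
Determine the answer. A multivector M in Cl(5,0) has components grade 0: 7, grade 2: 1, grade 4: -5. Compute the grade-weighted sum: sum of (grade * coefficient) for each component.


Grade-weighted sum = sum of grade_k * coefficient_k
0*7 = 0
2*1 = 2
4*(-5) = -20
Total = 0 + 2 + (-20) = -18


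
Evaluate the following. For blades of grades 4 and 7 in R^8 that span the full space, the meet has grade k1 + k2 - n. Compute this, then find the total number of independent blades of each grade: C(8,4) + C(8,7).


Meet grade = grade(A) + grade(B) - n
= 4 + 7 - 8 = 3
C(8,4) = 70
C(8,7) = 8
dim_A + dim_B = 70 + 8 = 78


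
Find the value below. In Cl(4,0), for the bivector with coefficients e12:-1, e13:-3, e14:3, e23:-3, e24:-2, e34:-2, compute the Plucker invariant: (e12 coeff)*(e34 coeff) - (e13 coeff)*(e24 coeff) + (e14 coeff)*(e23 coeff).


Plucker relation: af - be + cd
a*f = (-1)*(-2) = 2
b*e = (-3)*(-2) = 6
c*d = 3*(-3) = -9
af - be + cd = 2 - 6 + (-9)
= -13


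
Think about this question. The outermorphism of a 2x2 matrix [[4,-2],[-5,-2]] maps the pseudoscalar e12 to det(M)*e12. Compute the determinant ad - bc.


The outermorphism of a linear map f sends e1^e2 to f(e1)^f(e2).
f(e1) = 4*e1 - 5*e2
f(e2) = -2*e1 - 2*e2
f(e1) ^ f(e2) = (4*e1 - 5*e2) ^ (-2*e1 - 2*e2)
= 4*(-2)*e12 + (-5)*(-2)*e21
= (-8 - 10)*e12
= -18*e12
Coefficient = -18


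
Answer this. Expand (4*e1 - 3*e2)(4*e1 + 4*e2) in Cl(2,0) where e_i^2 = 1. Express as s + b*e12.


Expand: (4*e1 - 3*e2)(4*e1 + 4*e2)
= 4*4*e1e1 + 4*4*e1e2 + (-3)*4*e2e1 + (-3)*4*e2e2
Using e1^2 = e2^2 = 1, e2e1 = -e1e2:
Scalar part s = 4*4 + (-3)*4 = 16 + (-12) = 4
Bivector part b = 4*4 - (-3)*4 = 16 - (-12) = 28
uv = 4 + 28*e12


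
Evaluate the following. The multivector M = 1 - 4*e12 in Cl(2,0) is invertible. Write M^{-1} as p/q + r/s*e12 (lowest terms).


M = 1 - 4*e12, where e12^2 = -1.
Since M commutes with its reverse ~M = a - b*e12, M * ~M = a^2 - b^2*e12^2 = a^2 + b^2.
So M^{-1} = ~M / (a^2 + b^2) = (a - b*e12)/(a^2 + b^2).
a^2 + b^2 = 1 + 16 = 17
Scalar part = 1/17 = 1/17
Bivector coeff = 4/17 = 4/17
M^{-1} = 1/17 + 4/17*e12


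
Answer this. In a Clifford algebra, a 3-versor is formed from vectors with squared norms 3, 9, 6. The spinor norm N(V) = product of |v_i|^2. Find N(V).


Spinor norm N(V) = |v1|^2 * |v2|^2 * ... * |v3|^2
= 3 * 9 * 6
Running product: 3, 27, 162
N(V) = 162


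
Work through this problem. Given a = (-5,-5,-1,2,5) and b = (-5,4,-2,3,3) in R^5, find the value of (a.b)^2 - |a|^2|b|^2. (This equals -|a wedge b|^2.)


a . b = (-5)*(-5) + (-5)*4 + (-1)*(-2) + 2*3 + 5*3
= 25 + (-20) + 2 + 6 + 15 = 28
|a|^2 = (-5)^2 + (-5)^2 + (-1)^2 + 2^2 + 5^2 = 80
|b|^2 = (-5)^2 + 4^2 + (-2)^2 + 3^2 + 3^2 = 63
(a.b)^2 = 28^2 = 784
|a|^2 * |b|^2 = 80 * 63 = 5040
Result = 784 - 5040 = -4256


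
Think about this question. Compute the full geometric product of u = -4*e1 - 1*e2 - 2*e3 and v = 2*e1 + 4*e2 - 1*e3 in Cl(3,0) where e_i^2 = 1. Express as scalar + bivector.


In Cl(3,0): e_i^2 = 1, e_ie_j = -e_je_i for i != j.
Scalar part = u . v = (-4)*2 + (-1)*4 + (-2)*(-1)
= -8 + (-4) + 2 = -10
e12 coeff = (-4)*4 - (-1)*2 = -16 - (-2) = -14
e13 coeff = (-4)*(-1) - (-2)*2 = 4 - (-4) = 8
e23 coeff = (-1)*(-1) - (-2)*4 = 1 - (-8) = 9
uv = -10 - 14*e12 + 8*e13 + 9*e23


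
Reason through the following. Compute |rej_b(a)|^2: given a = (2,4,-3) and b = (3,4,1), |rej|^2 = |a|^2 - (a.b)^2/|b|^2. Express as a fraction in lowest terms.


|a|^2 = 2^2 + 4^2 + (-3)^2 = 29
|b|^2 = 3^2 + 4^2 + 1^2 = 26
a . b = 2*3 + 4*4 + (-3)*1 = 19
(a.b)^2 = 19^2 = 361
|rej|^2 = 29 - 361/26
= (754 - 361)/26
= 393/26
In lowest terms: 393/26


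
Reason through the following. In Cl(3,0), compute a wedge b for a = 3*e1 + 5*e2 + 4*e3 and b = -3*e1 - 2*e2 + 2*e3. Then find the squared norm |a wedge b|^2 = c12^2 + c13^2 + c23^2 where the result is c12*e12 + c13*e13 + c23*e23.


a wedge b = (a1*b2 - a2*b1)*e12 + (a1*b3 - a3*b1)*e13 + (a2*b3 - a3*b2)*e23
e12 coeff: 3*(-2) - 5*(-3) = -6 - (-15) = 9
e13 coeff: 3*2 - 4*(-3) = 6 - (-12) = 18
e23 coeff: 5*2 - 4*(-2) = 10 - (-8) = 18
|a wedge b|^2 = 9^2 + 18^2 + 18^2
= 81 + 324 + 324
= 729


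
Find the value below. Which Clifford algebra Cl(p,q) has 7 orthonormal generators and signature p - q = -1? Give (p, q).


We need p + q = 7 and p - q = -1.
Adding: 2p = 7 + (-1) = 6, so p = 3.
Then q = 7 - 3 = 4.
(p, q) = (3, 4)


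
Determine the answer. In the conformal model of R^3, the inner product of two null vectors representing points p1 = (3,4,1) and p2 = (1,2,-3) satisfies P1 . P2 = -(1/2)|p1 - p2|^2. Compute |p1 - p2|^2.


p1 - p2 = (2, 2, 4)
|p1 - p2|^2 = 2^2 + 2^2 + 4^2
= 4 + 4 + 16
= 24


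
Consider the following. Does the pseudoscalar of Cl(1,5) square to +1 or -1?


The pseudoscalar I = e1...e_n (product of all n generators) of Cl(p,q) satisfies I^2 = (-1)^(q + n(n-1)/2).
p = 1, q = 5, n = p + q = 6
n(n-1)/2 = 6 * 5 / 2 = 15
Exponent = q + n(n-1)/2 = 5 + 15 = 20
I^2 = (-1)^20 = +1


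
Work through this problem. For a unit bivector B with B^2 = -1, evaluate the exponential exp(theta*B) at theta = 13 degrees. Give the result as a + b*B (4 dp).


For a unit bivector B with B^2 = -1, the exponential series gives
e^(theta*B) = cos(theta) + sin(theta)*B (the GA analogue of Euler's formula).
theta = 13 degrees = 0.226893 rad
cos(13 deg) = 0.9744
sin(13 deg) = 0.2250
exp(theta*B) = 0.9744 + 0.2250*B


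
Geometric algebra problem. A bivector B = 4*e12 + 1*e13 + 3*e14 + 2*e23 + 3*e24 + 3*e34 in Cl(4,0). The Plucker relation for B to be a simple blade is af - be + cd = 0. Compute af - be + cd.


Plucker relation: af - be + cd
a*f = 4*3 = 12
b*e = 1*3 = 3
c*d = 3*2 = 6
af - be + cd = 12 - 3 + 6
= 15


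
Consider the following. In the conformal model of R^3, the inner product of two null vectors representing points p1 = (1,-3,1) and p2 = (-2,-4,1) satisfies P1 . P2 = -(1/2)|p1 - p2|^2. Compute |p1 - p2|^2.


p1 - p2 = (3, 1, 0)
|p1 - p2|^2 = 3^2 + 1^2 + 0^2
= 9 + 1 + 0
= 10


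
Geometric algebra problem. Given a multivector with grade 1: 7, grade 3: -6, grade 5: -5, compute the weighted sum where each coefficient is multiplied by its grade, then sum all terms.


Grade-weighted sum = sum of grade_k * coefficient_k
1*7 = 7
3*(-6) = -18
5*(-5) = -25
Total = 7 + (-18) + (-25) = -36


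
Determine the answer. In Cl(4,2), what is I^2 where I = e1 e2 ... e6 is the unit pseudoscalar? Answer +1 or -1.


The pseudoscalar I = e1...e_n (product of all n generators) of Cl(p,q) satisfies I^2 = (-1)^(q + n(n-1)/2).
p = 4, q = 2, n = p + q = 6
n(n-1)/2 = 6 * 5 / 2 = 15
Exponent = q + n(n-1)/2 = 2 + 15 = 17
I^2 = (-1)^17 = -1


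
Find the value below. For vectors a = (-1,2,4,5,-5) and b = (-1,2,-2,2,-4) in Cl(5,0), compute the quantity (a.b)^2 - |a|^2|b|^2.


a . b = (-1)*(-1) + 2*2 + 4*(-2) + 5*2 + (-5)*(-4)
= 1 + 4 + (-8) + 10 + 20 = 27
|a|^2 = (-1)^2 + 2^2 + 4^2 + 5^2 + (-5)^2 = 71
|b|^2 = (-1)^2 + 2^2 + (-2)^2 + 2^2 + (-4)^2 = 29
(a.b)^2 = 27^2 = 729
|a|^2 * |b|^2 = 71 * 29 = 2059
Result = 729 - 2059 = -1330


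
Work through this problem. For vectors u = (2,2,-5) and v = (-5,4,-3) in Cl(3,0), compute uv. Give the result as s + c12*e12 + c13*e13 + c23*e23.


In Cl(3,0): e_i^2 = 1, e_ie_j = -e_je_i for i != j.
Scalar part = u . v = 2*(-5) + 2*4 + (-5)*(-3)
= -10 + 8 + 15 = 13
e12 coeff = 2*4 - 2*(-5) = 8 - (-10) = 18
e13 coeff = 2*(-3) - (-5)*(-5) = -6 - 25 = -31
e23 coeff = 2*(-3) - (-5)*4 = -6 - (-20) = 14
uv = 13 + 18*e12 - 31*e13 + 14*e23


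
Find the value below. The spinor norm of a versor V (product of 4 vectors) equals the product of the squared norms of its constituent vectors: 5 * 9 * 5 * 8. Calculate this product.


Spinor norm N(V) = |v1|^2 * |v2|^2 * ... * |v4|^2
= 5 * 9 * 5 * 8
Running product: 5, 45, 225, 1800
N(V) = 1800


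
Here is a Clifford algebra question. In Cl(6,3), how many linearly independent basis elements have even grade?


Even subalgebra dimension = 2^(n-1)
n = 6 + 3 = 9
2^(9 - 1) = 2^8 = 256
Verification: sum of C(9,k) for even k = 1 + 36 + 126 + 84 + 9 = 256
Result = 256


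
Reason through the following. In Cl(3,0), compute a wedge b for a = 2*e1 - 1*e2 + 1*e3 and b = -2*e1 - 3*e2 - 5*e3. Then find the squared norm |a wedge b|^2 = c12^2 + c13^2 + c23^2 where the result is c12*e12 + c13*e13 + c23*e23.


a wedge b = (a1*b2 - a2*b1)*e12 + (a1*b3 - a3*b1)*e13 + (a2*b3 - a3*b2)*e23
e12 coeff: 2*(-3) - (-1)*(-2) = -6 - 2 = -8
e13 coeff: 2*(-5) - 1*(-2) = -10 - (-2) = -8
e23 coeff: (-1)*(-5) - 1*(-3) = 5 - (-3) = 8
|a wedge b|^2 = (-8)^2 + (-8)^2 + 8^2
= 64 + 64 + 64
= 192


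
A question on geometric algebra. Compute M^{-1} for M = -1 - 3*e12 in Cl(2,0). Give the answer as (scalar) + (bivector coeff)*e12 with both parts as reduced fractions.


M = -1 - 3*e12, where e12^2 = -1.
Since M commutes with its reverse ~M = a - b*e12, M * ~M = a^2 - b^2*e12^2 = a^2 + b^2.
So M^{-1} = ~M / (a^2 + b^2) = (a - b*e12)/(a^2 + b^2).
a^2 + b^2 = 1 + 9 = 10
Scalar part = -1/10 = -1/10
Bivector coeff = 3/10 = 3/10
M^{-1} = -1/10 + 3/10*e12


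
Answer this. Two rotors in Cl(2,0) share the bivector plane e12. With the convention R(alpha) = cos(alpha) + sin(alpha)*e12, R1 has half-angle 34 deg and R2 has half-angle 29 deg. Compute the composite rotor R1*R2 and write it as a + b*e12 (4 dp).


Same-plane rotors commute and their half-angles add:
R1*R2 = cos(a1 + a2) + sin(a1 + a2)*e12.
a1 + a2 = 34 + 29 = 63 deg
cos(63 deg) = 0.4540
sin(63 deg) = 0.8910
R1*R2 = 0.4540 + 0.8910*e12


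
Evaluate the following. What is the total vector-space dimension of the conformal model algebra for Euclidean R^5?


The conformal model of R^5 uses Cl(6,1): the 5 Euclidean generators plus two extra orthogonal generators e+ (e+^2 = +1) and e- (e-^2 = -1), from which the null vectors e0, einf are built.
Number of generators m = 5 + 2 = 7.
dim Cl(p,q) = 2^m = 2^7 = 128


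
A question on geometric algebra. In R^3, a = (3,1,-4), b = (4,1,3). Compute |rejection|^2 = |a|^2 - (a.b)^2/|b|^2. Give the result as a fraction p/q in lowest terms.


|a|^2 = 3^2 + 1^2 + (-4)^2 = 26
|b|^2 = 4^2 + 1^2 + 3^2 = 26
a . b = 3*4 + 1*1 + (-4)*3 = 1
(a.b)^2 = 1^2 = 1
|rej|^2 = 26 - 1/26
= (676 - 1)/26
= 675/26
In lowest terms: 675/26


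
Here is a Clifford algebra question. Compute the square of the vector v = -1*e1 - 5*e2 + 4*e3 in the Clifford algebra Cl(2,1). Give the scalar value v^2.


v^2 = sum of c_i^2 * e_i^2
Positive signature terms (e_i^2 = +1): (-1)^2 + (-5)^2 = 26
Negative signature terms (e_j^2 = -1): 4^2 = 16
v^2 = 26 - 16 = 10


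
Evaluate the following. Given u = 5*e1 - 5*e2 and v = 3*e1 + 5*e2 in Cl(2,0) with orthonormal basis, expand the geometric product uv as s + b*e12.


Expand: (5*e1 - 5*e2)(3*e1 + 5*e2)
= 5*3*e1e1 + 5*5*e1e2 + (-5)*3*e2e1 + (-5)*5*e2e2
Using e1^2 = e2^2 = 1, e2e1 = -e1e2:
Scalar part s = 5*3 + (-5)*5 = 15 + (-25) = -10
Bivector part b = 5*5 - (-5)*3 = 25 - (-15) = 40
uv = -10 + 40*e12


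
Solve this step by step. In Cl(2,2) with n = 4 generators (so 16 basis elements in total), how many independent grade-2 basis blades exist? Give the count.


Number of grade-k basis blades in Cl(p,q) with n = p + q is C(n, k).
n = 2 + 2 = 4
C(4, 2) = 4! / (2! * 2!)
= 24 / (2 * 2)
= 6


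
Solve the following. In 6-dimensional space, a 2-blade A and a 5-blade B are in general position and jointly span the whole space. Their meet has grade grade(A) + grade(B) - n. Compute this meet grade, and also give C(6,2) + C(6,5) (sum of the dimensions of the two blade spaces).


Meet grade = grade(A) + grade(B) - n
= 2 + 5 - 6 = 1
C(6,2) = 15
C(6,5) = 6
dim_A + dim_B = 15 + 6 = 21


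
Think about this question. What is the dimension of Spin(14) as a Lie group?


Spin(n) double-covers SO(n); both have Lie algebra so(n) of dimension n(n-1)/2.
n = 14
n(n-1) = 14 * 13 = 182
dim Spin(14) = 182/2 = 91


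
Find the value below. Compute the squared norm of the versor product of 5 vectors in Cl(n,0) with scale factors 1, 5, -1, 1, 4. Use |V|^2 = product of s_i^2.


Each vector v_i has |v_i|^2 = s_i^2
Squared scales: 1^2 = 1, 5^2 = 25, (-1)^2 = 1, 1^2 = 1, 4^2 = 16
|V|^2 = 1 * 25 * 1 * 1 * 16
= 400


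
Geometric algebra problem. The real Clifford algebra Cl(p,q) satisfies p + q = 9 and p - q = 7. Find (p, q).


We need p + q = 9 and p - q = 7.
Adding: 2p = 9 + 7 = 16, so p = 8.
Then q = 9 - 8 = 1.
(p, q) = (8, 1)


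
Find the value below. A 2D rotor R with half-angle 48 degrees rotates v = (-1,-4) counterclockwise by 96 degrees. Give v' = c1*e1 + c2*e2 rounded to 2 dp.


Rotor R = cos(48deg) - sin(48deg)*e12
Rotation angle theta = 2 * 48 = 96 degrees
v' = R*v*~R rotates v by theta.
cos(96deg) = -0.1045, sin(96deg) = 0.9945
v'_1 = -1*cos(96deg) - (-4)*sin(96deg)
= -1*(-0.1045) - (-4)*0.9945
= 4.08
v'_2 = -1*sin(96deg) + (-4)*cos(96deg)
= -1*0.9945 + (-4)*(-0.1045)
= -0.58
v' = 4.08*e1 - 0.58*e2


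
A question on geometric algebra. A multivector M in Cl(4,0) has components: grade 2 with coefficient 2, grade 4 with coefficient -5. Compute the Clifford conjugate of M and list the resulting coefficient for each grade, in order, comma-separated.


Clifford conjugate sign for grade k: (-1)^(k(k+1)/2)
Grade 2: (-1)^(2*3/2) = (-1)^3 = -1, coeff 2 -> -2
Grade 4: (-1)^(4*5/2) = (-1)^10 = 1, coeff -5 -> -5
Conjugated coefficients: -2, -5


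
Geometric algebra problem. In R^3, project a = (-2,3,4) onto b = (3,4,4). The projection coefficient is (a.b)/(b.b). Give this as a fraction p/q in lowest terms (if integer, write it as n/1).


Projection coefficient = (a . b) / (b . b)
a . b = (-2)*3 + 3*4 + 4*4
= -6 + 12 + 16 = 22
b . b = 3^2 + 4^2 + 4^2
= 9 + 16 + 16 = 41
Coefficient = 22/41
In lowest terms: 22/41


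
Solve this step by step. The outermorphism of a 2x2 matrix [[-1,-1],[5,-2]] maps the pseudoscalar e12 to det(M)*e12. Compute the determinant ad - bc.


The outermorphism of a linear map f sends e1^e2 to f(e1)^f(e2).
f(e1) = -1*e1 + 5*e2
f(e2) = -1*e1 - 2*e2
f(e1) ^ f(e2) = (-1*e1 + 5*e2) ^ (-1*e1 - 2*e2)
= (-1)*(-2)*e12 + 5*(-1)*e21
= (2 - (-5))*e12
= 7*e12
Coefficient = 7


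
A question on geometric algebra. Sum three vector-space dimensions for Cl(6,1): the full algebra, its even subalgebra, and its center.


n = 6 + 1 = 7
Total dim = 2^7 = 128
Even subalgebra dim = 2^6 = 64
n is odd, so center dim = 2
Sum = 128 + 64 + 2 = 194


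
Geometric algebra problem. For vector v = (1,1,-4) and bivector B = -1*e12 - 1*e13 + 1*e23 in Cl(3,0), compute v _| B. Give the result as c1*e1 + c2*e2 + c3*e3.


Left contraction v _| B = <vB>_1 (grade-1 part of the geometric product vB).
Using e1_|e12 = e2, e2_|e12 = -e1, e1_|e13 = e3, e3_|e13 = -e1, e2_|e23 = e3, e3_|e23 = -e2:
e1 coeff: -v2*b12 - v3*b13 = -(1)*(-1) - (-4)*(-1) = -3
e2 coeff: v1*b12 - v3*b23 = (1)*(-1) - (-4)*(1) = 3
e3 coeff: v1*b13 + v2*b23 = (1)*(-1) + (1)*(1) = 0
v _| B = -3*e1 + 3*e2 + 0*e3


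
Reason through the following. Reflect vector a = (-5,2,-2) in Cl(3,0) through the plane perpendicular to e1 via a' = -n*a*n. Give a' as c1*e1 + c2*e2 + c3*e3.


Reflection formula: a' = -n*a*n, with n = e1 (unit vector, n^2 = 1).
For reflection through hyperplane perp to e1:
The component along e1 flips sign, others stay.
a = (-5, 2, -2)
a' = (5, 2, -2)
a' = 5*e1 + 2*e2 - 2*e3


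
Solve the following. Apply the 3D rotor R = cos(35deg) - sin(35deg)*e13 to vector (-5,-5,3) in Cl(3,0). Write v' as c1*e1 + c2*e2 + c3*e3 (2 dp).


Rotor R = cos(35deg) - sin(35deg)*e13
Rotation angle theta = 2 * 35 = 70 degrees in the e13 plane (e1 -> e3).
The component perpendicular to the plane (e2) is invariant: v'_2 = v2 = -5.00
cos(70deg) = 0.3420, sin(70deg) = 0.9397
v'_1 = v1*cos(theta) - v3*sin(theta) = -5*0.3420 - 3*0.9397 = -4.53
v'_3 = v1*sin(theta) + v3*cos(theta) = -5*0.9397 + 3*0.3420 = -3.67
v' = -4.53*e1 - 5.00*e2 - 3.67*e3


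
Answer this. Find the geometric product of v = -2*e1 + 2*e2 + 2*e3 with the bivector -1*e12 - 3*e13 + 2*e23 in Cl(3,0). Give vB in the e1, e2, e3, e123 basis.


vB has grade-1 (vector) and grade-3 (trivector) parts: vB = (v _| B) + (v ^ B).
Vector part <vB>_1:
  e1: -v2*b12 - v3*b13 = -(2)*(-1) - (2)*(-3) = 8
  e2: v1*b12 - v3*b23 = (-2)*(-1) - (2)*(2) = -2
  e3: v1*b13 + v2*b23 = (-2)*(-3) + (2)*(2) = 10
Trivector part <vB>_3:
  e123: v1*b23 - v2*b13 + v3*b12 = (-2)*(2) - (2)*(-3) + (2)*(-1) = 0
vB = 8*e1 - 2*e2 + 10*e3 + 0*e123


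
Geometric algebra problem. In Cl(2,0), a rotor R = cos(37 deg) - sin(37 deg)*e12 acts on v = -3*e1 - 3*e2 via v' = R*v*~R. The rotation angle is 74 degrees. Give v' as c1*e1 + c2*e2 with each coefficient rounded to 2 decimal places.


Rotor R = cos(37deg) - sin(37deg)*e12
Rotation angle theta = 2 * 37 = 74 degrees
v' = R*v*~R rotates v by theta.
cos(74deg) = 0.2756, sin(74deg) = 0.9613
v'_1 = -3*cos(74deg) - (-3)*sin(74deg)
= -3*0.2756 - (-3)*0.9613
= 2.06
v'_2 = -3*sin(74deg) + (-3)*cos(74deg)
= -3*0.9613 + (-3)*0.2756
= -3.71
v' = 2.06*e1 - 3.71*e2


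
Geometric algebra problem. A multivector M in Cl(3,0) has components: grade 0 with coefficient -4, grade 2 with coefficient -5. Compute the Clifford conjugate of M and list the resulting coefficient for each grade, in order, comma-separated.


Clifford conjugate sign for grade k: (-1)^(k(k+1)/2)
Grade 0: (-1)^(0*1/2) = (-1)^0 = 1, coeff -4 -> -4
Grade 2: (-1)^(2*3/2) = (-1)^3 = -1, coeff -5 -> 5
Conjugated coefficients: -4, 5


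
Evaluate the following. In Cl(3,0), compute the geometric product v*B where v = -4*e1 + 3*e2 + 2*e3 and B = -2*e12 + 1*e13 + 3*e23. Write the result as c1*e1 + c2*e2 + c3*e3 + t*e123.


vB has grade-1 (vector) and grade-3 (trivector) parts: vB = (v _| B) + (v ^ B).
Vector part <vB>_1:
  e1: -v2*b12 - v3*b13 = -(3)*(-2) - (2)*(1) = 4
  e2: v1*b12 - v3*b23 = (-4)*(-2) - (2)*(3) = 2
  e3: v1*b13 + v2*b23 = (-4)*(1) + (3)*(3) = 5
Trivector part <vB>_3:
  e123: v1*b23 - v2*b13 + v3*b12 = (-4)*(3) - (3)*(1) + (2)*(-2) = -19
vB = 4*e1 + 2*e2 + 5*e3 - 19*e123
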